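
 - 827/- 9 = 827/9 = 91.89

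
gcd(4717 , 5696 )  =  89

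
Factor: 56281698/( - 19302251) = -2^1*3^2*11^2*3079^( - 1) * 6269^( - 1 )*25841^1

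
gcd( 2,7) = 1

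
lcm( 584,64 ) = 4672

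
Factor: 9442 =2^1 * 4721^1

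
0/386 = 0= 0.00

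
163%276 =163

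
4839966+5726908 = 10566874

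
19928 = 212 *94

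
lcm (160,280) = 1120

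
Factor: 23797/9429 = 3^( - 1 ) * 7^(- 1)*53^1 = 53/21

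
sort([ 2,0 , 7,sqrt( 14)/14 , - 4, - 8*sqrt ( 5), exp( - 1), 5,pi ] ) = [ -8*sqrt( 5),-4,0,sqrt(14)/14, exp( - 1),2,pi, 5, 7]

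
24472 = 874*28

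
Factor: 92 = 2^2 * 23^1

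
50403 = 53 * 951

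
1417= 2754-1337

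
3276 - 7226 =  - 3950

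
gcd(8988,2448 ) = 12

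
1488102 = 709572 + 778530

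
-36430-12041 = -48471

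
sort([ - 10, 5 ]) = [ - 10,5]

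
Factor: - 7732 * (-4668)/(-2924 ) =-2^2*3^1*17^ (-1)*43^ ( - 1)*389^1*1933^1= - 9023244/731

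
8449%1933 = 717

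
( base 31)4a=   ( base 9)158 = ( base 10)134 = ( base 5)1014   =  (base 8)206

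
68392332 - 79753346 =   -  11361014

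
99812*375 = 37429500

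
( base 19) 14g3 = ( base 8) 20642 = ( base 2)10000110100010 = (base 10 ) 8610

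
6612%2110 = 282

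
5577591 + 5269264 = 10846855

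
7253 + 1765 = 9018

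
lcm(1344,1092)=17472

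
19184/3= 6394+2/3 = 6394.67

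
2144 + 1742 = 3886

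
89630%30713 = 28204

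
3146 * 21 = 66066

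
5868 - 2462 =3406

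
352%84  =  16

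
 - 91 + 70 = -21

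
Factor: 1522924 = 2^2*13^1*29287^1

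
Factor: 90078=2^1 * 3^1*15013^1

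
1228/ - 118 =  - 614/59 = -  10.41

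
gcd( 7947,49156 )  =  1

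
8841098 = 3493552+5347546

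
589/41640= 589/41640 = 0.01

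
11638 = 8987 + 2651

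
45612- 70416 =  - 24804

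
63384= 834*76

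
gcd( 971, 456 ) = 1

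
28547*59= 1684273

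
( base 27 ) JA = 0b1000001011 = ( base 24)lj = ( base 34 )fd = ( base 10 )523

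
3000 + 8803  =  11803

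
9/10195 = 9/10195 = 0.00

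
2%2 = 0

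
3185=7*455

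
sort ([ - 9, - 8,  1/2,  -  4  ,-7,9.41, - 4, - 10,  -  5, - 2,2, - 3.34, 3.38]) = [-10,-9,-8,- 7, - 5, - 4, - 4, - 3.34,-2 , 1/2,2,3.38,9.41]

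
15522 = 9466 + 6056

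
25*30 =750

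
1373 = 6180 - 4807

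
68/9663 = 68/9663 = 0.01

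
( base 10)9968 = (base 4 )2123300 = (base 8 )23360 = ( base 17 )2086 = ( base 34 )8L6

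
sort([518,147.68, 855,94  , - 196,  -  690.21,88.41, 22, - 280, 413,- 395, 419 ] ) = [ - 690.21, - 395,- 280,-196,22,88.41,94,147.68,413, 419,518,855 ] 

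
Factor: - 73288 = - 2^3*9161^1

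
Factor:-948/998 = - 474/499=- 2^1*3^1*79^1*499^(-1 )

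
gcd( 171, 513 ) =171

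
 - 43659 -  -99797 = 56138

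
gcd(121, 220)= 11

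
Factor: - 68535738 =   -  2^1 *3^2*17^1*97^1*2309^1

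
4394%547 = 18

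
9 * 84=756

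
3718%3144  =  574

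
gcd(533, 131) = 1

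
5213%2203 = 807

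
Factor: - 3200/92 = -800/23 = - 2^5*5^2*23^( - 1 ) 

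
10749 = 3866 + 6883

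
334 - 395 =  - 61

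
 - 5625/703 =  - 9 + 702/703 = - 8.00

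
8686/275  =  31 + 161/275 = 31.59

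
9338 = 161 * 58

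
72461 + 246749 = 319210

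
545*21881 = 11925145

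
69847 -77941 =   -  8094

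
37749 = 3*12583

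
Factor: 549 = 3^2  *  61^1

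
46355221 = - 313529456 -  - 359884677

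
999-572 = 427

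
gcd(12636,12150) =486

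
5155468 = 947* 5444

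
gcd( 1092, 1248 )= 156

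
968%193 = 3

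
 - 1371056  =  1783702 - 3154758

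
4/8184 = 1/2046 = 0.00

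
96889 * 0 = 0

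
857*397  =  340229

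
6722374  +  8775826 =15498200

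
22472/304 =73 + 35/38 = 73.92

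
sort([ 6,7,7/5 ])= [ 7/5,6,7]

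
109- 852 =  - 743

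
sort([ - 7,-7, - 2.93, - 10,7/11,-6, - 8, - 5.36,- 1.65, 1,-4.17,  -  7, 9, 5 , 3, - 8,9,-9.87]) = [-10, - 9.87, - 8, - 8,-7, -7,  -  7, - 6,-5.36, - 4.17, - 2.93, - 1.65, 7/11,1,3,5,9, 9 ]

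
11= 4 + 7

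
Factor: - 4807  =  - 11^1*19^1 * 23^1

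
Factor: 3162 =2^1 * 3^1 * 17^1 * 31^1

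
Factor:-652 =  - 2^2 * 163^1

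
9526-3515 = 6011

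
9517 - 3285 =6232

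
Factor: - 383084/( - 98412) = 689/177  =  3^( - 1)*13^1*53^1  *  59^( - 1 )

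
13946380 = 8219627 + 5726753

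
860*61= 52460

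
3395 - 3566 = - 171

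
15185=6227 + 8958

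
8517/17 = 501 = 501.00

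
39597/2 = 39597/2  =  19798.50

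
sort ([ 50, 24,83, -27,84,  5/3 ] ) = [ - 27,5/3,24,50,83,84 ] 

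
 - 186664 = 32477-219141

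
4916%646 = 394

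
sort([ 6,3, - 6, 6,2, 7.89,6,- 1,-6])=[-6, - 6,-1,2, 3, 6,6, 6, 7.89 ]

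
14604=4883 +9721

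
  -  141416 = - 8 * 17677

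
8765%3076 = 2613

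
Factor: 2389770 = 2^1* 3^3*5^1*53^1*167^1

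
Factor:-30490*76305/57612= -2^( - 1)*5^2*3049^1*4801^( - 1 )*5087^1 = -387756575/9602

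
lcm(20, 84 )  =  420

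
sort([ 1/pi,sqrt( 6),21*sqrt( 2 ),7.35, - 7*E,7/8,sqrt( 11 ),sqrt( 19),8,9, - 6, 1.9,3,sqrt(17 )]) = [ - 7* E , - 6,1/pi,7/8, 1.9,sqrt(6),3,  sqrt( 11),sqrt(17), sqrt( 19 ),7.35,8 , 9, 21 *sqrt (2) ] 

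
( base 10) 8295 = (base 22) h31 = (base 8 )20147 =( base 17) 1bbg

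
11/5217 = 11/5217  =  0.00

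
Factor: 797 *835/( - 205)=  - 133099/41  =  - 41^ ( - 1)*167^1*797^1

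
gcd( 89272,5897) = 1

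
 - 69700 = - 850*82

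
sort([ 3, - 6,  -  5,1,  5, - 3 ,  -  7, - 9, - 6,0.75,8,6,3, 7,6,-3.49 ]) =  [-9, - 7, - 6, - 6, - 5, - 3.49, - 3, 0.75,  1 , 3, 3 , 5 , 6, 6, 7,8]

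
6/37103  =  6/37103 = 0.00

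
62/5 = 12+2/5 = 12.40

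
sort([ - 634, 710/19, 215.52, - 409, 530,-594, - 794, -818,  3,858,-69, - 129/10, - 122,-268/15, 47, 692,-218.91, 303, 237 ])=[-818,  -  794,-634, - 594, - 409,-218.91, - 122, - 69,-268/15,-129/10,3,710/19, 47, 215.52 , 237,303, 530,  692,  858 ]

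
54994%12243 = 6022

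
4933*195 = 961935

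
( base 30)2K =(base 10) 80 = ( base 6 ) 212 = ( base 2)1010000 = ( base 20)40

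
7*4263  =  29841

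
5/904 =5/904 = 0.01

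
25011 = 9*2779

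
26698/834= 32 +5/417 = 32.01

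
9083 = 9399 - 316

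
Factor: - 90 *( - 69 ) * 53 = 2^1*3^3*5^1*23^1*53^1 = 329130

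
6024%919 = 510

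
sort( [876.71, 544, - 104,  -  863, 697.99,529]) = [  -  863, - 104,529,544, 697.99 , 876.71]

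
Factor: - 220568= - 2^3 * 79^1 * 349^1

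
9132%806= 266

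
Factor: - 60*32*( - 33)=63360= 2^7*3^2 * 5^1* 11^1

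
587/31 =587/31=18.94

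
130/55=26/11 = 2.36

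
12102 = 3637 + 8465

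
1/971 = 1/971 = 0.00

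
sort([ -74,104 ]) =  [  -  74,104 ]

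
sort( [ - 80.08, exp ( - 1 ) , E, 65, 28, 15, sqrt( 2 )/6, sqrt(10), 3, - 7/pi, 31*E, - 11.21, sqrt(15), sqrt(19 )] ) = [ - 80.08,-11.21, - 7/pi,sqrt(2) /6, exp(  -  1 ),E , 3, sqrt ( 10), sqrt(  15), sqrt(19),15, 28, 65, 31*E]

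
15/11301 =5/3767 = 0.00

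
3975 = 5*795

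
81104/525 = 154 + 254/525 =154.48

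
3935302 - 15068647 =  - 11133345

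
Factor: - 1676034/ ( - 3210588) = 93113/178366 = 2^( - 1)*101^ ( - 1)*883^ (  -  1)*93113^1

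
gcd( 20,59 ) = 1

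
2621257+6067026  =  8688283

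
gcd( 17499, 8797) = 19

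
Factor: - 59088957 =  - 3^1*17^1  *  1158607^1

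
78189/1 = 78189=78189.00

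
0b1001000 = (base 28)2g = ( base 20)3C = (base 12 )60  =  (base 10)72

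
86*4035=347010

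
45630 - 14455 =31175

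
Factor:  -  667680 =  - 2^5* 3^1*5^1*13^1*107^1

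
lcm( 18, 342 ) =342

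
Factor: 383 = 383^1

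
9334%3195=2944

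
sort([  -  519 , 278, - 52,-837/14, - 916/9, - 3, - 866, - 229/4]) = [ - 866,-519, - 916/9,  -  837/14, - 229/4,-52, - 3, 278]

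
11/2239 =11/2239 =0.00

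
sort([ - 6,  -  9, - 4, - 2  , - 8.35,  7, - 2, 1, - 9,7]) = [ - 9 ,-9, - 8.35, - 6, - 4,-2, - 2, 1,  7,7]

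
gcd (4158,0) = 4158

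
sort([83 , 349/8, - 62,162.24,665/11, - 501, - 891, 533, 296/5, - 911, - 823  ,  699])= [-911, - 891,-823,-501, - 62, 349/8,  296/5, 665/11, 83, 162.24, 533,699 ] 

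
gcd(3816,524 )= 4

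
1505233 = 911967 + 593266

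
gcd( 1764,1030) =2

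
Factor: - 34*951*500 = -16167000 = -2^3  *3^1 * 5^3*17^1*317^1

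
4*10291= 41164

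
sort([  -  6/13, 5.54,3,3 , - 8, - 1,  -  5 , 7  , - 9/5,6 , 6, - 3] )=[ - 8, - 5,-3,-9/5,-1, - 6/13 , 3, 3,5.54, 6, 6, 7 ]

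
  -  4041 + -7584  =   - 11625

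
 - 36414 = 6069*( - 6)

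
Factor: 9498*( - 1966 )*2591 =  - 48381919188 =- 2^2*3^1 * 983^1*1583^1* 2591^1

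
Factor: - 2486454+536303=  - 1950151 =- 7^2*39799^1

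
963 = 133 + 830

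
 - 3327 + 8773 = 5446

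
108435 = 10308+98127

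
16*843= 13488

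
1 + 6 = 7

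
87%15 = 12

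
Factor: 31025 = 5^2*17^1*73^1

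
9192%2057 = 964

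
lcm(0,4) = 0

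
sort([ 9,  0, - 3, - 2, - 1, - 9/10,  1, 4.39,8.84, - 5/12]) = [ - 3, - 2, - 1,-9/10,-5/12, 0,1, 4.39, 8.84,  9]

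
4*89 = 356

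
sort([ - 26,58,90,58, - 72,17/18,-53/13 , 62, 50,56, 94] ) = [ -72, - 26, - 53/13,17/18,50,56,  58, 58, 62, 90, 94 ]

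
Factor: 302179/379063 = 23^( - 1)* 37^1*8167^1*16481^ ( - 1)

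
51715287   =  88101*587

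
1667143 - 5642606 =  - 3975463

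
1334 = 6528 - 5194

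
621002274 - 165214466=455787808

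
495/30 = 16+1/2 =16.50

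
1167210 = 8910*131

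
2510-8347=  - 5837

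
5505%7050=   5505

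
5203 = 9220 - 4017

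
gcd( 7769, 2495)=1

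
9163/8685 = 9163/8685 = 1.06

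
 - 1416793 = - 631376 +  - 785417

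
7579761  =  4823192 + 2756569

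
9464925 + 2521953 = 11986878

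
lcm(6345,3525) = 31725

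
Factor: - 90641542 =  -2^1*181^1*337^1*743^1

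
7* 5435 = 38045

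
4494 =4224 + 270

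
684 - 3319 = -2635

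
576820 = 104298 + 472522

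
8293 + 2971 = 11264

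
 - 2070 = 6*(  -  345)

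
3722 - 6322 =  - 2600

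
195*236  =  46020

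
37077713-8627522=28450191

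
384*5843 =2243712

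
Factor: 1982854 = 2^1*991427^1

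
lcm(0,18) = 0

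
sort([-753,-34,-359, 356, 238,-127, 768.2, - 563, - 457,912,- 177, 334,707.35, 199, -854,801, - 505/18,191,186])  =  [ - 854, - 753, - 563,-457, - 359,  -  177, - 127, - 34,-505/18  ,  186,191, 199,238,  334,356, 707.35,768.2, 801,912]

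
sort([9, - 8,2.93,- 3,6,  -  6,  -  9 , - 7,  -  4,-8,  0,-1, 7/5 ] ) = [-9,-8, - 8,  -  7, - 6, - 4,  -  3 , - 1, 0, 7/5, 2.93,6,  9] 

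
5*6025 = 30125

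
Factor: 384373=11^1 * 83^1*421^1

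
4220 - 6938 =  - 2718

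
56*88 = 4928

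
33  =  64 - 31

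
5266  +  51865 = 57131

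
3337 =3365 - 28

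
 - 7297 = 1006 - 8303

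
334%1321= 334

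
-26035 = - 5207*5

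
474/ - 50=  - 237/25 = - 9.48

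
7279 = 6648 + 631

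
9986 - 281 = 9705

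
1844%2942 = 1844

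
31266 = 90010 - 58744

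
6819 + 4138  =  10957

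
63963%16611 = 14130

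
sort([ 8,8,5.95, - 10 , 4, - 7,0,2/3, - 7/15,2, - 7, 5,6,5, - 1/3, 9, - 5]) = [-10, - 7, - 7,  -  5, - 7/15, - 1/3,0,2/3, 2,  4, 5,5,  5.95, 6, 8, 8, 9]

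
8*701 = 5608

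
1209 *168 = 203112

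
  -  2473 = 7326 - 9799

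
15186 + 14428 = 29614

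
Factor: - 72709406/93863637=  - 2^1*3^ ( - 3)*11^1*41^( - 1)*12113^(- 1)*472139^1 = -10387058/13409091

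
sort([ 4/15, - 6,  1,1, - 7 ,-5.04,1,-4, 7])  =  [ - 7, - 6, - 5.04,-4,4/15 , 1, 1,1,  7]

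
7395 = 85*87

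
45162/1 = 45162 =45162.00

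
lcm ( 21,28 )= 84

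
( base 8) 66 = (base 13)42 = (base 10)54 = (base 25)24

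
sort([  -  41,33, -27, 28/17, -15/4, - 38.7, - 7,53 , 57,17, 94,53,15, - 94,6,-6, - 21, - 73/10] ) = [-94,-41 ,-38.7, - 27,-21,-73/10, - 7,-6, - 15/4,28/17,6,  15, 17,33, 53, 53,57,  94 ] 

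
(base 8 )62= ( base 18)2e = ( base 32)1i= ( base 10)50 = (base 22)26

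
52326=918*57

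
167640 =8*20955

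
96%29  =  9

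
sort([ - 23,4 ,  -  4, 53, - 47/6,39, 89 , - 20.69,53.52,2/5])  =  [ - 23, - 20.69,-47/6, - 4, 2/5,4,39,53 , 53.52, 89 ]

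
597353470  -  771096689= - 173743219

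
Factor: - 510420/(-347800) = 2^ ( - 1)*3^1*5^( - 1)*37^( - 1)*181^1= 543/370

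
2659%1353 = 1306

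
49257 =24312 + 24945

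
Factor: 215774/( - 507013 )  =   - 386/907 = -2^1*193^1*907^( - 1 )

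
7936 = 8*992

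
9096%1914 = 1440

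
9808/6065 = 1 + 3743/6065 = 1.62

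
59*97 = 5723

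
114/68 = 1 + 23/34  =  1.68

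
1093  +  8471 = 9564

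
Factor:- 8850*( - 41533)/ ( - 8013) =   -  122522350/2671 = - 2^1*5^2*41^1 * 59^1*1013^1*2671^(-1) 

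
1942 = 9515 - 7573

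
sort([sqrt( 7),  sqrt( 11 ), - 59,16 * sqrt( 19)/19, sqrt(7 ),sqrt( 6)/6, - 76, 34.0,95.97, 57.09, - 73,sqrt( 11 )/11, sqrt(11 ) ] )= [ - 76 , - 73, - 59, sqrt( 11)/11, sqrt( 6) /6,  sqrt( 7 ),sqrt( 7),sqrt( 11 ), sqrt( 11 ) , 16 *sqrt( 19 ) /19 , 34.0,57.09,95.97 ]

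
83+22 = 105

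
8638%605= 168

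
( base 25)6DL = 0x1000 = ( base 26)61E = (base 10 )4096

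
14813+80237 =95050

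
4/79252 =1/19813 = 0.00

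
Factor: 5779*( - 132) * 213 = -162482364=- 2^2*3^2*11^1*71^1*5779^1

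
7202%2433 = 2336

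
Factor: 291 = 3^1 * 97^1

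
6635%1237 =450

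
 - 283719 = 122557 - 406276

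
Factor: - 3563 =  -7^1 * 509^1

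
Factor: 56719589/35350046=2^( - 1)*53^( - 1)*619^1*91631^1*333491^( - 1 )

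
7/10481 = 7/10481 = 0.00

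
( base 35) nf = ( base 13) 4b1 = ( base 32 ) pk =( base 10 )820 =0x334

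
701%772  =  701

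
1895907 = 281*6747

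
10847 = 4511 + 6336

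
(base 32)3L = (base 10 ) 117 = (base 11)A7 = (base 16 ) 75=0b1110101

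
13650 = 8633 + 5017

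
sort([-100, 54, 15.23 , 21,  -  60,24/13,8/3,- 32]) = [- 100,-60 , - 32,  24/13 , 8/3,15.23 , 21, 54] 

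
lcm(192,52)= 2496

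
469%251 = 218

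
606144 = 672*902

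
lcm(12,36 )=36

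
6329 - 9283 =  - 2954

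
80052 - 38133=41919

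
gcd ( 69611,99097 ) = 1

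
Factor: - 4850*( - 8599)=2^1*5^2*97^1*8599^1=41705150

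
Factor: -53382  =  -2^1*3^1*7^1*  31^1  *  41^1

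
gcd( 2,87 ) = 1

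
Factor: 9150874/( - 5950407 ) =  - 2^1*3^(-1)*53^1*131^1 * 317^( - 1) * 659^1*6257^ (- 1 )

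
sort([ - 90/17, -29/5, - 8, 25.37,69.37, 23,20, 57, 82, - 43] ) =[ -43, - 8 , - 29/5,- 90/17, 20, 23,25.37, 57, 69.37, 82]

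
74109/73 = 74109/73 = 1015.19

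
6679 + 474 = 7153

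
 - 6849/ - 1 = 6849 + 0/1 = 6849.00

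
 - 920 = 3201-4121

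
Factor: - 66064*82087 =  - 2^4*23^1*43^1*83^1 * 4129^1 = - 5422995568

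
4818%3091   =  1727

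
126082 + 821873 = 947955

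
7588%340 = 108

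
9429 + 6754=16183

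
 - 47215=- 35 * 1349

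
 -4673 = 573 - 5246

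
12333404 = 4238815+8094589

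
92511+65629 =158140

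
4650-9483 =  - 4833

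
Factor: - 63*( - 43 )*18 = 2^1*3^4 * 7^1*43^1 = 48762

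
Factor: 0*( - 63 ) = 0 = 0^1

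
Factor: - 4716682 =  - 2^1*53^1 * 44497^1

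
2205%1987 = 218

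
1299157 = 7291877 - 5992720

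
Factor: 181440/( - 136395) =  - 576/433= - 2^6*3^2 * 433^( - 1)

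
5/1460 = 1/292 = 0.00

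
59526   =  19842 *3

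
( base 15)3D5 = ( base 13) 524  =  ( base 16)36b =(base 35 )p0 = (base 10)875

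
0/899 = 0 = 0.00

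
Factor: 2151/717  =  3^1=3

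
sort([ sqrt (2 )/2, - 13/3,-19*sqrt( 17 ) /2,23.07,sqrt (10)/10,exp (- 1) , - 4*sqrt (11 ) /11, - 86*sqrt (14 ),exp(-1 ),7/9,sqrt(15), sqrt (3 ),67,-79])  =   [ - 86*sqrt(14), - 79, -19 * sqrt( 17 ) /2, - 13/3,-4*sqrt(11)/11,sqrt (10)/10 , exp( - 1),exp(  -  1),sqrt (2 )/2, 7/9,sqrt (3), sqrt( 15), 23.07,67]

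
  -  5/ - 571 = 5/571 = 0.01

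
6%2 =0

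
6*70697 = 424182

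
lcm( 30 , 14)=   210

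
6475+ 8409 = 14884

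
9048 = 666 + 8382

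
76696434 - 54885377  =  21811057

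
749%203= 140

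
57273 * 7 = 400911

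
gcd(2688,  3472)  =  112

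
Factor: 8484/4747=2^2*3^1 * 7^1*47^ (-1 ) =84/47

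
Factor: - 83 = -83^1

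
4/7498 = 2/3749 = 0.00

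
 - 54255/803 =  - 68+349/803 = - 67.57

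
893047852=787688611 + 105359241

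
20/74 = 10/37=0.27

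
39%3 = 0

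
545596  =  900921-355325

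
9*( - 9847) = -88623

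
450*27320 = 12294000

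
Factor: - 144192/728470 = -2^5*3^1*5^( - 1)*97^(-1) = - 96/485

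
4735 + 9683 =14418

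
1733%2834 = 1733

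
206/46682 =103/23341  =  0.00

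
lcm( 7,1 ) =7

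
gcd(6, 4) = 2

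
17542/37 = 17542/37 = 474.11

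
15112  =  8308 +6804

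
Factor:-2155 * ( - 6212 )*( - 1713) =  - 22931691180 =- 2^2*3^1*5^1*431^1 * 571^1 *1553^1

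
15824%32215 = 15824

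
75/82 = 75/82 = 0.91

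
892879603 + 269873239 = 1162752842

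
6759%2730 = 1299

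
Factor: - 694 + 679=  - 3^1 * 5^1  =  - 15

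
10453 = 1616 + 8837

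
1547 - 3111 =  - 1564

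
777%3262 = 777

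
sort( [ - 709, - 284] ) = [ - 709, - 284 ]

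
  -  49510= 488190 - 537700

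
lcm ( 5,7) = 35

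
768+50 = 818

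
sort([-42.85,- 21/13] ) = [  -  42.85,-21/13]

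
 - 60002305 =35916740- 95919045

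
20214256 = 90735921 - 70521665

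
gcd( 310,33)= 1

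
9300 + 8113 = 17413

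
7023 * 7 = 49161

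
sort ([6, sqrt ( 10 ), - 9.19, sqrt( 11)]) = [ - 9.19, sqrt( 10),sqrt( 11),6] 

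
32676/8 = 4084 + 1/2 = 4084.50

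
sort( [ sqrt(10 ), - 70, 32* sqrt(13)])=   [ - 70,sqrt(10),32*sqrt(13 ) ]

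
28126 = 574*49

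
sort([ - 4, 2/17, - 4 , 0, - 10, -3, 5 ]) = [ - 10, - 4, - 4,  -  3, 0, 2/17,5] 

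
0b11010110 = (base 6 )554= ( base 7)424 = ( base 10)214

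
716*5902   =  4225832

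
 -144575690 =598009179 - 742584869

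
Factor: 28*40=2^5*5^1 * 7^1 = 1120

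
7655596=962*7958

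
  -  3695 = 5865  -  9560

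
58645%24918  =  8809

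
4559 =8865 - 4306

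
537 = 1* 537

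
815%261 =32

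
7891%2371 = 778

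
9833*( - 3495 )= - 34366335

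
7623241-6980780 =642461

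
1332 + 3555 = 4887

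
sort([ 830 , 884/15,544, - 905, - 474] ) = [ - 905,-474,884/15,544,830]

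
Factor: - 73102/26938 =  - 13469^( - 1)*36551^1 = - 36551/13469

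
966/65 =966/65 = 14.86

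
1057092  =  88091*12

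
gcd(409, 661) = 1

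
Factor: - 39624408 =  - 2^3*3^2*727^1 *757^1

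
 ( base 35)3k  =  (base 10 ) 125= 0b1111101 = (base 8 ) 175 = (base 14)8d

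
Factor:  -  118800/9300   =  - 2^2*3^2*11^1*31^( - 1 ) = -396/31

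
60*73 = 4380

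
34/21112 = 17/10556 = 0.00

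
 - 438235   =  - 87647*5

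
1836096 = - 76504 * ( - 24 ) 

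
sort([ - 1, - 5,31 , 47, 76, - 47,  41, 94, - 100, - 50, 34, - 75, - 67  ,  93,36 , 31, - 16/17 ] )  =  [ - 100, - 75, - 67, - 50, - 47 , - 5, - 1 , - 16/17,31,31,34, 36,41, 47, 76, 93, 94]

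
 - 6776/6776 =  - 1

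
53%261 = 53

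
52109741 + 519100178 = 571209919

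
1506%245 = 36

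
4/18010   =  2/9005 = 0.00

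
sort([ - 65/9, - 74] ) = [ - 74, - 65/9 ] 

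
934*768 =717312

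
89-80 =9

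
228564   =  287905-59341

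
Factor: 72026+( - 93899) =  - 3^1*23^1*317^1 = - 21873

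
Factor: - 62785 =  - 5^1*29^1*433^1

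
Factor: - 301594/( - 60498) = 3^(-2)*3361^(  -  1 ) *150797^1 = 150797/30249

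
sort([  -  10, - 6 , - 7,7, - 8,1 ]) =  [ - 10, -8, - 7, - 6 , 1,7] 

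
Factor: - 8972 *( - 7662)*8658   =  595180911312 = 2^4*3^3*13^1*37^1*1277^1*2243^1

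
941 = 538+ 403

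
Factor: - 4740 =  - 2^2*3^1*5^1*79^1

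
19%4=3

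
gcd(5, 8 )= 1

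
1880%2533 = 1880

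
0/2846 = 0  =  0.00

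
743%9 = 5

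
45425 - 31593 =13832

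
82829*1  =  82829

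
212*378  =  80136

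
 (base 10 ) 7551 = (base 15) 2386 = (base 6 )54543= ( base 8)16577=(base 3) 101100200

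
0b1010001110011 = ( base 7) 21156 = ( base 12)3043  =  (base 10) 5235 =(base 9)7156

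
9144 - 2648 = 6496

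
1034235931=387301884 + 646934047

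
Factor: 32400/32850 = 2^3 *3^2 * 73^( - 1 ) = 72/73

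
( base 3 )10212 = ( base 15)6E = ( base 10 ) 104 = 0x68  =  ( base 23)4C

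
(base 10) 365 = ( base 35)AF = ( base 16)16D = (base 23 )FK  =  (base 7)1031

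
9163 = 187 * 49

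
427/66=6 + 31/66 = 6.47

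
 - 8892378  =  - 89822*99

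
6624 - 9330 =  - 2706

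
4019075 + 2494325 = 6513400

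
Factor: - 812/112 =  - 2^( - 2 )*29^1 = - 29/4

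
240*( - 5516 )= - 1323840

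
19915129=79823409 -59908280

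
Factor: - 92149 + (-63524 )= - 3^2*7^2 * 353^1=   - 155673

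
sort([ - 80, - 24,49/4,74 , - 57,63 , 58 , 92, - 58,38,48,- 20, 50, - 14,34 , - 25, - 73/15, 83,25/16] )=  [ - 80, - 58, - 57, - 25, - 24,-20, - 14, - 73/15,25/16,  49/4,34, 38 , 48,50,58,63,74,83,92] 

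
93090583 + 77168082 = 170258665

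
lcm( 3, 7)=21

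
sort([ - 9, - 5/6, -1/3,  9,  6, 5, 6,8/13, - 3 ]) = [ - 9, - 3,-5/6,  -  1/3 , 8/13,5,6,  6 , 9] 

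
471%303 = 168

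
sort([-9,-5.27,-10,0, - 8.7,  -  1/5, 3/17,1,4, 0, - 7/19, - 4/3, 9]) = [-10, - 9, - 8.7, - 5.27,-4/3, - 7/19,-1/5, 0,0,3/17, 1 , 4, 9]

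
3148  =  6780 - 3632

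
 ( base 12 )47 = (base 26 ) 23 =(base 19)2h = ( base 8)67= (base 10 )55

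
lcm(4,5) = 20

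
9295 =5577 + 3718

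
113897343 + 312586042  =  426483385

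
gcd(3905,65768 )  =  1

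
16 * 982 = 15712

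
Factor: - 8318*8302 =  - 2^2*7^1 * 593^1*4159^1 =- 69056036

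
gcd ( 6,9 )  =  3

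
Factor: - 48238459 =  - 59^1*67^1*12203^1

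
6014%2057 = 1900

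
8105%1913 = 453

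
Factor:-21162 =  - 2^1 * 3^1*3527^1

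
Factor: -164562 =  - 2^1*3^1*27427^1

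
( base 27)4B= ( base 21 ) 5e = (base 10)119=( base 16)77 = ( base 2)1110111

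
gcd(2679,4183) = 47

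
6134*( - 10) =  - 61340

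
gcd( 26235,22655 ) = 5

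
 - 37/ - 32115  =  37/32115 = 0.00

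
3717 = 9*413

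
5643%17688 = 5643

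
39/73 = 39/73 = 0.53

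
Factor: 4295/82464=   2^( - 5)*3^(-1) * 5^1 = 5/96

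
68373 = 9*7597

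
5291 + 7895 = 13186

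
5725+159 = 5884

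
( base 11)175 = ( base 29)70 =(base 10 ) 203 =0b11001011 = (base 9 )245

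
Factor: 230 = 2^1*5^1*23^1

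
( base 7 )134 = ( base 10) 74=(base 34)26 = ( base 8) 112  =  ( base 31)2c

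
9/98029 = 9/98029=0.00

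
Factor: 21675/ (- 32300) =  - 2^( - 2 )*3^1*17^1*19^ (  -  1) = -  51/76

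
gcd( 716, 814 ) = 2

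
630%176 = 102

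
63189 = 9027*7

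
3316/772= 4+57/193 = 4.30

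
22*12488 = 274736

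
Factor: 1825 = 5^2*73^1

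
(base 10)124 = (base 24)54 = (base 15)84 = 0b1111100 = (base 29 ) 48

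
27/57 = 9/19 = 0.47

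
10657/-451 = - 24 + 167/451 = -23.63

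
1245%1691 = 1245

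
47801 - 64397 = -16596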